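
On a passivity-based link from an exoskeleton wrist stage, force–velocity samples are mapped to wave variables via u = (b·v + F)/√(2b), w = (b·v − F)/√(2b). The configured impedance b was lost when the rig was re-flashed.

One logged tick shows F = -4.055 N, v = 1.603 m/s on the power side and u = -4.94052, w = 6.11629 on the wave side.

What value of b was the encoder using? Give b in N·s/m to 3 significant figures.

u + w = 1.1758;  u + w = √(2b)·v, so √(2b) = 1.1758/1.603 = 0.7335.
b = (√(2b))²/2 = 0.5380/2 = 0.2690.
(Check via u − w = 2F/√(2b): u − w = -11.0568, 2F/√(2b) = -11.0569.)

b = 0.269 N·s/m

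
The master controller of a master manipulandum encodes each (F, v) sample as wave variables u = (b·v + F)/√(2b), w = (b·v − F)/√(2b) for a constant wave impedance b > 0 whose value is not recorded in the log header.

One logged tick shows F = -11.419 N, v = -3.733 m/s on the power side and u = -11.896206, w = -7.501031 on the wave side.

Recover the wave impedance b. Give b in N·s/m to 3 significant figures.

b = 13.5 N·s/m

u + w = -19.397237;  u + w = √(2b)·v, so √(2b) = -19.397237/(-3.733) = 5.196152.
b = (√(2b))²/2 = 27.000000/2 = 13.500000.
(Check via u − w = 2F/√(2b): u − w = -4.395175, 2F/√(2b) = -4.395175.)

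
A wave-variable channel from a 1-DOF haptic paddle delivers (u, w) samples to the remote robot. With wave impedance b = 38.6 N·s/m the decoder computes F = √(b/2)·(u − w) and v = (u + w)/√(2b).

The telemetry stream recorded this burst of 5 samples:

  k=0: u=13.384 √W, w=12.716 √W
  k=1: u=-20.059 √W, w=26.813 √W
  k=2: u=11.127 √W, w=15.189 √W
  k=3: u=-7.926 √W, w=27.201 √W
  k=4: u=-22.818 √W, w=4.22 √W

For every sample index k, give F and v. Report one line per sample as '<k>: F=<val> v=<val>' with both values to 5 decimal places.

k=0: u−w=0.66800, u+w=26.10000; √(b/2)=4.39318, √(2b)=8.78635; F=4.39318×0.668=2.93464, v=26.10000/8.78635=2.97052
k=1: u−w=-46.87200, u+w=6.75400; √(b/2)=4.39318, √(2b)=8.78635; F=4.39318×(-46.872)=-205.91697, v=6.75400/8.78635=0.76869
k=2: u−w=-4.06200, u+w=26.31600; √(b/2)=4.39318, √(2b)=8.78635; F=4.39318×(-4.062)=-17.84508, v=26.31600/8.78635=2.99510
k=3: u−w=-35.12700, u+w=19.27500; √(b/2)=4.39318, √(2b)=8.78635; F=4.39318×(-35.127)=-154.31911, v=19.27500/8.78635=2.19374
k=4: u−w=-27.03800, u+w=-18.59800; √(b/2)=4.39318, √(2b)=8.78635; F=4.39318×(-27.038)=-118.78271, v=-18.59800/8.78635=-2.11669

0: F=2.93464 v=2.97052
1: F=-205.91697 v=0.76869
2: F=-17.84508 v=2.99510
3: F=-154.31911 v=2.19374
4: F=-118.78271 v=-2.11669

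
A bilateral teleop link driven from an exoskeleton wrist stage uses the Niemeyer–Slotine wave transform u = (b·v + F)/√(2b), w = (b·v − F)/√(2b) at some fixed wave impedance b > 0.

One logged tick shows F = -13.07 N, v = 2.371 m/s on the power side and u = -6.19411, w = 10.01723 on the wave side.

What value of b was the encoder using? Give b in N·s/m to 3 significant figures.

u + w = 3.82312;  u + w = √(2b)·v, so √(2b) = 3.82312/2.371 = 1.61245.
b = (√(2b))²/2 = 2.60000/2 = 1.30000.
(Check via u − w = 2F/√(2b): u − w = -16.21134, 2F/√(2b) = -16.21135.)

b = 1.3 N·s/m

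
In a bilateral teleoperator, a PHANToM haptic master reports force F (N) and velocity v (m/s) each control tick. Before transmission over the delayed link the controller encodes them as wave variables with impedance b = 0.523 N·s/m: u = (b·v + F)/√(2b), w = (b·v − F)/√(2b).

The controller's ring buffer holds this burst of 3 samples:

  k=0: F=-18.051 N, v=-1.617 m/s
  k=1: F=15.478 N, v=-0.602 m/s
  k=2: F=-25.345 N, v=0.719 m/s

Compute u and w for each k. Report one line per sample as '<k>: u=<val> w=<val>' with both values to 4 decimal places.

k=0: b·v=0.523×(-1.617)=-0.8457; √(2b)=1.0227; u=(-0.8457+(-18.051))/1.0227=-18.4765, w=(-0.8457−(-18.051))/1.0227=16.8227
k=1: b·v=0.523×(-0.602)=-0.3148; √(2b)=1.0227; u=(-0.3148+15.478)/1.0227=14.8260, w=(-0.3148−15.478)/1.0227=-15.4417
k=2: b·v=0.523×0.719=0.3760; √(2b)=1.0227; u=(0.3760+(-25.345))/1.0227=-24.4138, w=(0.3760−(-25.345))/1.0227=25.1491

0: u=-18.4765 w=16.8227
1: u=14.8260 w=-15.4417
2: u=-24.4138 w=25.1491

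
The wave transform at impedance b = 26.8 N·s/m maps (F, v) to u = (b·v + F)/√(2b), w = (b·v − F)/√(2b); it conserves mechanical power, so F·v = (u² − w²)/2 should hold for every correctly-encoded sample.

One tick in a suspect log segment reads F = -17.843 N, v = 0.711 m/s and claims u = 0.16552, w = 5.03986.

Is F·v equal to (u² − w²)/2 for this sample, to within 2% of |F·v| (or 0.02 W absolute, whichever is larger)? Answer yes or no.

F·v = (-17.843)×0.711 = -12.6864 W.
(u² − w²)/2 = (0.0274 − 25.4002)/2 = -12.6864 W.
|Δ| = 0.0000;  2% of max(1, |F·v|) = 0.2537.

yes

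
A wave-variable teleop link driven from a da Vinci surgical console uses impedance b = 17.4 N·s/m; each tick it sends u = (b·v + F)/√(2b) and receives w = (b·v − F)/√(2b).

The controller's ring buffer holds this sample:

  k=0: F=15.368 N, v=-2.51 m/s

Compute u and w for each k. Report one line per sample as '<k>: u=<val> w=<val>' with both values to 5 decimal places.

0: u=-4.79832 w=-10.00856

k=0: b·v=17.4×(-2.51)=-43.67400; √(2b)=5.89915; u=(-43.67400+15.368)/5.89915=-4.79832, w=(-43.67400−15.368)/5.89915=-10.00856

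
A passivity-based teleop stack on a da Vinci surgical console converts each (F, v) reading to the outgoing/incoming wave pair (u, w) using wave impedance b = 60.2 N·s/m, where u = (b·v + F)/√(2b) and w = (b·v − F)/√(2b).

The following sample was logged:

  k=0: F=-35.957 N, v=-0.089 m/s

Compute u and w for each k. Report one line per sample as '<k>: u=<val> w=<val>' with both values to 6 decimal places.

0: u=-3.765238 w=2.788668

k=0: b·v=60.2×(-0.089)=-5.357800; √(2b)=10.972693; u=(-5.357800+(-35.957))/10.972693=-3.765238, w=(-5.357800−(-35.957))/10.972693=2.788668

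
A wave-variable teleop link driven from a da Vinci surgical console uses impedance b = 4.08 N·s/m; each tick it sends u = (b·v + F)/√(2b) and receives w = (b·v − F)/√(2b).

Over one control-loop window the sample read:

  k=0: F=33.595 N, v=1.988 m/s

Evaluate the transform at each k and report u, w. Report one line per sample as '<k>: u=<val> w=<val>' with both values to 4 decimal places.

0: u=14.6000 w=-8.9212

k=0: b·v=4.08×1.988=8.1110; √(2b)=2.8566; u=(8.1110+33.595)/2.8566=14.6000, w=(8.1110−33.595)/2.8566=-8.9212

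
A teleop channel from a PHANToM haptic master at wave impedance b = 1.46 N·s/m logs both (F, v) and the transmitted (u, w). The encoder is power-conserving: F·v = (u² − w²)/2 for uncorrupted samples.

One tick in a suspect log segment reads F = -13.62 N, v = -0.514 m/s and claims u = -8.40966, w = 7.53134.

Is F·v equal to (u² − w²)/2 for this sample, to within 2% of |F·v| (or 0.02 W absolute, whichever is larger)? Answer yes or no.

yes

F·v = (-13.62)×(-0.514) = 7.00068 W.
(u² − w²)/2 = (70.72238 − 56.72108)/2 = 7.00065 W.
|Δ| = 0.00003;  2% of max(1, |F·v|) = 0.14001.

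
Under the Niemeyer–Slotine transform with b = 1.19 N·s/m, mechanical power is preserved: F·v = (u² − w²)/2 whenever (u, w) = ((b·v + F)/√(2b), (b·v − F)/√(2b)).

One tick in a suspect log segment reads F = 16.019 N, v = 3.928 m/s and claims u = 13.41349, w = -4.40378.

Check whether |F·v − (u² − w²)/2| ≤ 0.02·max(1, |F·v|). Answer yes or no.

F·v = 16.019×3.928 = 62.92263 W.
(u² − w²)/2 = (179.92171 − 19.39328)/2 = 80.26422 W.
|Δ| = 17.34159;  2% of max(1, |F·v|) = 1.25845.

no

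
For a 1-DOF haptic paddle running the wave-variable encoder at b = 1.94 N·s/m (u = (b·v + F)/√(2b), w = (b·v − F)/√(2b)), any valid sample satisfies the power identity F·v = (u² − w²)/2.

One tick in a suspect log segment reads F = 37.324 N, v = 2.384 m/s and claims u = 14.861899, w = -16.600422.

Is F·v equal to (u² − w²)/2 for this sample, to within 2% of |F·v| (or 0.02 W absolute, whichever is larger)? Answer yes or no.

F·v = 37.324×2.384 = 88.980416 W.
(u² − w²)/2 = (220.876042 − 275.574011)/2 = -27.348984 W.
|Δ| = 116.329400;  2% of max(1, |F·v|) = 1.779608.

no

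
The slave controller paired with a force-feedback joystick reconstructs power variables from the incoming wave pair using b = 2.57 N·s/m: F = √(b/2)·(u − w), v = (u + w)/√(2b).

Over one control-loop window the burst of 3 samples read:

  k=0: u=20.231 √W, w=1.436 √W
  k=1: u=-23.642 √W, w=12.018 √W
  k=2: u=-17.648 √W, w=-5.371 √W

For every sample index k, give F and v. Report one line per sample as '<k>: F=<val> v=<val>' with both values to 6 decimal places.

k=0: u−w=18.795000, u+w=21.667000; √(b/2)=1.133578, √(2b)=2.267157; F=1.133578×18.795=21.305606, v=21.667000/2.267157=9.556904
k=1: u−w=-35.660000, u+w=-11.624000; √(b/2)=1.133578, √(2b)=2.267157; F=1.133578×(-35.66)=-40.423406, v=-11.624000/2.267157=-5.127127
k=2: u−w=-12.277000, u+w=-23.019000; √(b/2)=1.133578, √(2b)=2.267157; F=1.133578×(-12.277)=-13.916942, v=-23.019000/2.267157=-10.153246

0: F=21.305606 v=9.556904
1: F=-40.423406 v=-5.127127
2: F=-13.916942 v=-10.153246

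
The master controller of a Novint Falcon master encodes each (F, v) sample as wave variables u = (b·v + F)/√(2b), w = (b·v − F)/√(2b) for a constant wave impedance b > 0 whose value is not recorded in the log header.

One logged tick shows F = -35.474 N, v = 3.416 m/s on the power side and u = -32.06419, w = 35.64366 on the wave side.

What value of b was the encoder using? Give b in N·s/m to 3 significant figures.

u + w = 3.5795;  u + w = √(2b)·v, so √(2b) = 3.5795/3.416 = 1.0479.
b = (√(2b))²/2 = 1.0980/2 = 0.5490.
(Check via u − w = 2F/√(2b): u − w = -67.7079, 2F/√(2b) = -67.7079.)

b = 0.549 N·s/m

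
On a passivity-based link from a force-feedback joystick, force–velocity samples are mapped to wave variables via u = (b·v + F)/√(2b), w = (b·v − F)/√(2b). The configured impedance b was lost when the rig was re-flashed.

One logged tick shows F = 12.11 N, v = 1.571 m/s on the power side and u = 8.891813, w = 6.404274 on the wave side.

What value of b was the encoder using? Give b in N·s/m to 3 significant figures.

b = 47.4 N·s/m

u + w = 15.296087;  u + w = √(2b)·v, so √(2b) = 15.296087/1.571 = 9.736529.
b = (√(2b))²/2 = 94.799996/2 = 47.399998.
(Check via u − w = 2F/√(2b): u − w = 2.487539, 2F/√(2b) = 2.487539.)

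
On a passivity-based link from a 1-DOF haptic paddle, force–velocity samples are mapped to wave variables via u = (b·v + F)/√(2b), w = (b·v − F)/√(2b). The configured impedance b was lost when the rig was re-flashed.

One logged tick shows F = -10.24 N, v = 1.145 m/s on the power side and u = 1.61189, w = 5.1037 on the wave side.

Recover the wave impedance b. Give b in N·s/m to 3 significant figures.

b = 17.2 N·s/m

u + w = 6.71559;  u + w = √(2b)·v, so √(2b) = 6.71559/1.145 = 5.86514.
b = (√(2b))²/2 = 34.39992/2 = 17.19996.
(Check via u − w = 2F/√(2b): u − w = -3.49181, 2F/√(2b) = -3.49182.)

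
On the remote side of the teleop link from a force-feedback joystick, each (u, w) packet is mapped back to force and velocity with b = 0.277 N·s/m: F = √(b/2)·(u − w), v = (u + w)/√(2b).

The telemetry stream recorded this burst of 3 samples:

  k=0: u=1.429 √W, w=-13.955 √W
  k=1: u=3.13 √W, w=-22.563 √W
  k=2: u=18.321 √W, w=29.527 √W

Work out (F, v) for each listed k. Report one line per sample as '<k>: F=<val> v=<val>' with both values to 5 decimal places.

k=0: u−w=15.38400, u+w=-12.52600; √(b/2)=0.37216, √(2b)=0.74431; F=0.37216×15.384=5.72525, v=-12.52600/0.74431=-16.82897
k=1: u−w=25.69300, u+w=-19.43300; √(b/2)=0.37216, √(2b)=0.74431; F=0.37216×25.693=9.56180, v=-19.43300/0.74431=-26.10868
k=2: u−w=-11.20600, u+w=47.84800; √(b/2)=0.37216, √(2b)=0.74431; F=0.37216×(-11.206)=-4.17038, v=47.84800/0.74431=64.28489

0: F=5.72525 v=-16.82897
1: F=9.56180 v=-26.10868
2: F=-4.17038 v=64.28489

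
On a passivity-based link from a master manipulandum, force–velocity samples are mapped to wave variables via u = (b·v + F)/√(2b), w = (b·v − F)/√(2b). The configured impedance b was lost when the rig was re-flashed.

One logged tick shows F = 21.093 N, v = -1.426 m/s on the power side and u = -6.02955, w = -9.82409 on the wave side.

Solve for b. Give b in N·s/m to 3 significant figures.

b = 61.8 N·s/m

u + w = -15.8536;  u + w = √(2b)·v, so √(2b) = -15.8536/(-1.426) = 11.1176.
b = (√(2b))²/2 = 123.6001/2 = 61.8001.
(Check via u − w = 2F/√(2b): u − w = 3.7945, 2F/√(2b) = 3.7945.)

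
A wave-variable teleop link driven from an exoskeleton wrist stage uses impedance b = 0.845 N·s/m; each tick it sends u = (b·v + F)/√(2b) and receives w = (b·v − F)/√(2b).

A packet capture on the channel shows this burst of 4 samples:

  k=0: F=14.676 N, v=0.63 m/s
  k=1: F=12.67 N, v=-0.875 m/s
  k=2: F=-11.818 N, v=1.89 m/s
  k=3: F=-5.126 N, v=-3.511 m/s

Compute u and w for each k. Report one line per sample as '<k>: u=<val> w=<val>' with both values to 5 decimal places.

k=0: b·v=0.845×0.63=0.53235; √(2b)=1.30000; u=(0.53235+14.676)/1.30000=11.69873, w=(0.53235−14.676)/1.30000=-10.87973
k=1: b·v=0.845×(-0.875)=-0.73938; √(2b)=1.30000; u=(-0.73938+12.67)/1.30000=9.17740, w=(-0.73938−12.67)/1.30000=-10.31490
k=2: b·v=0.845×1.89=1.59705; √(2b)=1.30000; u=(1.59705+(-11.818))/1.30000=-7.86227, w=(1.59705−(-11.818))/1.30000=10.31927
k=3: b·v=0.845×(-3.511)=-2.96679; √(2b)=1.30000; u=(-2.96679+(-5.126))/1.30000=-6.22523, w=(-2.96679−(-5.126))/1.30000=1.66093

0: u=11.69873 w=-10.87973
1: u=9.17740 w=-10.31490
2: u=-7.86227 w=10.31927
3: u=-6.22523 w=1.66093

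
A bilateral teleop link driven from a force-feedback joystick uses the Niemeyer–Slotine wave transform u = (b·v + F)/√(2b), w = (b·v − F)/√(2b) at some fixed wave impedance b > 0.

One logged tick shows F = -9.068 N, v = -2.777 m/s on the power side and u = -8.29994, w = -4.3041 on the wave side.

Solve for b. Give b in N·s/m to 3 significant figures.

b = 10.3 N·s/m

u + w = -12.6040;  u + w = √(2b)·v, so √(2b) = -12.6040/(-2.777) = 4.5387.
b = (√(2b))²/2 = 20.6000/2 = 10.3000.
(Check via u − w = 2F/√(2b): u − w = -3.9958, 2F/√(2b) = -3.9958.)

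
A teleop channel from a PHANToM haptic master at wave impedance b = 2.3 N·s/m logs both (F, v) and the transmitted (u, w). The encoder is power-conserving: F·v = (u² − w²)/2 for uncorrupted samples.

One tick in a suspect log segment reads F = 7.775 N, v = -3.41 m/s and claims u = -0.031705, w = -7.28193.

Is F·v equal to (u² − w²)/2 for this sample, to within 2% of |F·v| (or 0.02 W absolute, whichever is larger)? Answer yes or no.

F·v = 7.775×(-3.41) = -26.512750 W.
(u² − w²)/2 = (0.001005 − 53.026505)/2 = -26.512750 W.
|Δ| = 0.000000;  2% of max(1, |F·v|) = 0.530255.

yes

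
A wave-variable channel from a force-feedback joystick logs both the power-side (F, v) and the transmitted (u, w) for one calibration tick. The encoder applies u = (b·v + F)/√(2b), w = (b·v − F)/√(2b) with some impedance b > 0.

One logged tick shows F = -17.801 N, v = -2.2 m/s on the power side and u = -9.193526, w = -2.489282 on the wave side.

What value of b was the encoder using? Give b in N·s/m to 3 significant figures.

u + w = -11.682808;  u + w = √(2b)·v, so √(2b) = -11.682808/(-2.2) = 5.310367.
b = (√(2b))²/2 = 28.200001/2 = 14.100000.
(Check via u − w = 2F/√(2b): u − w = -6.704244, 2F/√(2b) = -6.704244.)

b = 14.1 N·s/m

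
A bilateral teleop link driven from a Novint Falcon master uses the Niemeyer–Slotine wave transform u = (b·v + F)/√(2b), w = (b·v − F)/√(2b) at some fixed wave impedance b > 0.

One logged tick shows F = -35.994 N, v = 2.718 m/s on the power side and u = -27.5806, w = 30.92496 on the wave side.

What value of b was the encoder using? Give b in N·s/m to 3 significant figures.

u + w = 3.34436;  u + w = √(2b)·v, so √(2b) = 3.34436/2.718 = 1.23045.
b = (√(2b))²/2 = 1.51400/2 = 0.75700.
(Check via u − w = 2F/√(2b): u − w = -58.50556, 2F/√(2b) = -58.50548.)

b = 0.757 N·s/m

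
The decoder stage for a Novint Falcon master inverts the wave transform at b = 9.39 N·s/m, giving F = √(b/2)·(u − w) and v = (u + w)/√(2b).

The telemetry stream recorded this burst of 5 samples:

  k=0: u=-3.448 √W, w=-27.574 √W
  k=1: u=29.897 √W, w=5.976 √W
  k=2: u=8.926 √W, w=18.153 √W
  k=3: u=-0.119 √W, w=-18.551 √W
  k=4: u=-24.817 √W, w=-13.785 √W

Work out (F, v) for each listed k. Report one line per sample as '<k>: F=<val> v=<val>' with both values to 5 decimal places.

0: F=52.27609 v=-7.15850
1: F=51.83190 v=8.27789
2: F=-19.99302 v=6.24863
3: F=39.93836 v=-4.30821
4: F=-23.90408 v=-8.90763

k=0: u−w=24.12600, u+w=-31.02200; √(b/2)=2.16679, √(2b)=4.33359; F=2.16679×24.126=52.27609, v=-31.02200/4.33359=-7.15850
k=1: u−w=23.92100, u+w=35.87300; √(b/2)=2.16679, √(2b)=4.33359; F=2.16679×23.921=51.83190, v=35.87300/4.33359=8.27789
k=2: u−w=-9.22700, u+w=27.07900; √(b/2)=2.16679, √(2b)=4.33359; F=2.16679×(-9.227)=-19.99302, v=27.07900/4.33359=6.24863
k=3: u−w=18.43200, u+w=-18.67000; √(b/2)=2.16679, √(2b)=4.33359; F=2.16679×18.432=39.93836, v=-18.67000/4.33359=-4.30821
k=4: u−w=-11.03200, u+w=-38.60200; √(b/2)=2.16679, √(2b)=4.33359; F=2.16679×(-11.032)=-23.90408, v=-38.60200/4.33359=-8.90763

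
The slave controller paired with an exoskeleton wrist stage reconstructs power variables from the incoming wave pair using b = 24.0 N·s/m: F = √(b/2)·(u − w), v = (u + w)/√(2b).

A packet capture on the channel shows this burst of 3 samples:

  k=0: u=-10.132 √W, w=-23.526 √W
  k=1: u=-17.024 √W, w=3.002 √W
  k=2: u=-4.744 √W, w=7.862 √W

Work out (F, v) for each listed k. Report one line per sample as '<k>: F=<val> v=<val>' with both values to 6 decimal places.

0: F=46.398177 v=-4.858114
1: F=-69.372099 v=-2.023901
2: F=-43.668465 v=0.450045

k=0: u−w=13.394000, u+w=-33.658000; √(b/2)=3.464102, √(2b)=6.928203; F=3.464102×13.394=46.398177, v=-33.658000/6.928203=-4.858114
k=1: u−w=-20.026000, u+w=-14.022000; √(b/2)=3.464102, √(2b)=6.928203; F=3.464102×(-20.026)=-69.372099, v=-14.022000/6.928203=-2.023901
k=2: u−w=-12.606000, u+w=3.118000; √(b/2)=3.464102, √(2b)=6.928203; F=3.464102×(-12.606)=-43.668465, v=3.118000/6.928203=0.450045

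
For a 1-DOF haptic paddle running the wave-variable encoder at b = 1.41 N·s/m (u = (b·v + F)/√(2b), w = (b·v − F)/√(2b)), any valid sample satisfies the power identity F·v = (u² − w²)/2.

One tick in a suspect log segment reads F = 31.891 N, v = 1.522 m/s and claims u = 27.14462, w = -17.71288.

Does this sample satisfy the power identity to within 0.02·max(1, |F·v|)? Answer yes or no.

F·v = 31.891×1.522 = 48.53810 W.
(u² − w²)/2 = (736.83039 − 313.74612)/2 = 211.54214 W.
|Δ| = 163.00404;  2% of max(1, |F·v|) = 0.97076.

no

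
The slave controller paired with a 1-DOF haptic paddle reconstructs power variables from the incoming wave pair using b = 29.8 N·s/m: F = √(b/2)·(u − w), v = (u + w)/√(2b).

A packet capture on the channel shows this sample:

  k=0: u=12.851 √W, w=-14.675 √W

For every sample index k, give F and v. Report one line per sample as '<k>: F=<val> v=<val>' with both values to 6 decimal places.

k=0: u−w=27.526000, u+w=-1.824000; √(b/2)=3.860052, √(2b)=7.720104; F=3.860052×27.526=106.251786, v=-1.824000/7.720104=-0.236266

0: F=106.251786 v=-0.236266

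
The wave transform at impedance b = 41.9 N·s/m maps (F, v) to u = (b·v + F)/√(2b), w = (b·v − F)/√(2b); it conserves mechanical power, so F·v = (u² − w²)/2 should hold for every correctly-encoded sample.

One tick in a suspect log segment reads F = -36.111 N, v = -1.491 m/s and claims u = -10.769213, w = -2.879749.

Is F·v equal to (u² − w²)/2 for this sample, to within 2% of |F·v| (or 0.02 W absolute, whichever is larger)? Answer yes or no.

F·v = (-36.111)×(-1.491) = 53.841501 W.
(u² − w²)/2 = (115.975949 − 8.292954)/2 = 53.841497 W.
|Δ| = 0.000004;  2% of max(1, |F·v|) = 1.076830.

yes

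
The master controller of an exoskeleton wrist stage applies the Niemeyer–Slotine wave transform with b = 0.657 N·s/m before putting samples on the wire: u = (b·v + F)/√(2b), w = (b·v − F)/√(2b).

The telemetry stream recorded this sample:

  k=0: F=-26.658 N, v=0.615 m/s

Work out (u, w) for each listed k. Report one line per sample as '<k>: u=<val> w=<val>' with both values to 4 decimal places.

k=0: b·v=0.657×0.615=0.4041; √(2b)=1.1463; u=(0.4041+(-26.658))/1.1463=-22.9032, w=(0.4041−(-26.658))/1.1463=23.6082

0: u=-22.9032 w=23.6082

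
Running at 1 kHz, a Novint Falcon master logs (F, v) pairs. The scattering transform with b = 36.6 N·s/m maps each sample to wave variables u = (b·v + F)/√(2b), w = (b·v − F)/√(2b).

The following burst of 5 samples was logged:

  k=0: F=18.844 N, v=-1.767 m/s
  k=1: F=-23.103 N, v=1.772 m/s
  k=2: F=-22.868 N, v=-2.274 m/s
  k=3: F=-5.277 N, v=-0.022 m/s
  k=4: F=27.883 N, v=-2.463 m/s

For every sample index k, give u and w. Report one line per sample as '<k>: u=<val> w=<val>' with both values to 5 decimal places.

0: u=-5.35645 w=-9.76147
1: u=4.88004 w=10.28066
2: u=-12.40067 w=-7.05499
3: u=-0.71089 w=0.52267
4: u=-7.27735 w=-13.79534

k=0: b·v=36.6×(-1.767)=-64.67220; √(2b)=8.55570; u=(-64.67220+18.844)/8.55570=-5.35645, w=(-64.67220−18.844)/8.55570=-9.76147
k=1: b·v=36.6×1.772=64.85520; √(2b)=8.55570; u=(64.85520+(-23.103))/8.55570=4.88004, w=(64.85520−(-23.103))/8.55570=10.28066
k=2: b·v=36.6×(-2.274)=-83.22840; √(2b)=8.55570; u=(-83.22840+(-22.868))/8.55570=-12.40067, w=(-83.22840−(-22.868))/8.55570=-7.05499
k=3: b·v=36.6×(-0.022)=-0.80520; √(2b)=8.55570; u=(-0.80520+(-5.277))/8.55570=-0.71089, w=(-0.80520−(-5.277))/8.55570=0.52267
k=4: b·v=36.6×(-2.463)=-90.14580; √(2b)=8.55570; u=(-90.14580+27.883)/8.55570=-7.27735, w=(-90.14580−27.883)/8.55570=-13.79534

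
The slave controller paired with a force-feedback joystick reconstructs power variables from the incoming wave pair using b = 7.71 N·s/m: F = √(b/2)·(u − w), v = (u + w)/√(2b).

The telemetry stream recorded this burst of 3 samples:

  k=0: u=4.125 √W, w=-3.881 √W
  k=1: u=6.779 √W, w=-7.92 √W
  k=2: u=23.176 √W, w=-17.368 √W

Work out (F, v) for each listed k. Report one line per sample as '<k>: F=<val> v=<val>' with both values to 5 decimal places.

k=0: u−w=8.00600, u+w=0.24400; √(b/2)=1.96342, √(2b)=3.92683; F=1.96342×8.006=15.71910, v=0.24400/3.92683=0.06214
k=1: u−w=14.69900, u+w=-1.14100; √(b/2)=1.96342, √(2b)=3.92683; F=1.96342×14.699=28.86024, v=-1.14100/3.92683=-0.29057
k=2: u−w=40.54400, u+w=5.80800; √(b/2)=1.96342, √(2b)=3.92683; F=1.96342×40.544=79.60471, v=5.80800/3.92683=1.47906

0: F=15.71910 v=0.06214
1: F=28.86024 v=-0.29057
2: F=79.60471 v=1.47906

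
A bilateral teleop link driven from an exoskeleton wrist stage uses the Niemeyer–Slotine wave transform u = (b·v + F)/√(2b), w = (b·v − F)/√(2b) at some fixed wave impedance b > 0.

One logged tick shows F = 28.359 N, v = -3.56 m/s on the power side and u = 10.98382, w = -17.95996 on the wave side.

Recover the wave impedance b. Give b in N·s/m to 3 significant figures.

b = 1.92 N·s/m

u + w = -6.9761;  u + w = √(2b)·v, so √(2b) = -6.9761/(-3.56) = 1.9596.
b = (√(2b))²/2 = 3.8400/2 = 1.9200.
(Check via u − w = 2F/√(2b): u − w = 28.9438, 2F/√(2b) = 28.9438.)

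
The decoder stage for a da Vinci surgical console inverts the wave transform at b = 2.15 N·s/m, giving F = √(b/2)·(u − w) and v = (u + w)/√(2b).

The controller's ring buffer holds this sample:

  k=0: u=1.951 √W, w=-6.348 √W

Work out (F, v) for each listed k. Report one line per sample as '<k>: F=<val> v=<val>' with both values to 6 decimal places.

0: F=8.604586 v=-2.120422

k=0: u−w=8.299000, u+w=-4.397000; √(b/2)=1.036822, √(2b)=2.073644; F=1.036822×8.299=8.604586, v=-4.397000/2.073644=-2.120422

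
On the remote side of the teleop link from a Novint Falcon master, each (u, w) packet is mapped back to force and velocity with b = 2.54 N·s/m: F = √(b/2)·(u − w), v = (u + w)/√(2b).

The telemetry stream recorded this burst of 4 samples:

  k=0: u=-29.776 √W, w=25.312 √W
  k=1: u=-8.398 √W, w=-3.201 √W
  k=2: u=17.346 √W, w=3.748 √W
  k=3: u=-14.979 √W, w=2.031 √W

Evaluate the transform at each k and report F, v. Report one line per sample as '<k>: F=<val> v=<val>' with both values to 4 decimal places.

k=0: u−w=-55.0880, u+w=-4.4640; √(b/2)=1.1269, √(2b)=2.2539; F=1.1269×(-55.088)=-62.0810, v=-4.4640/2.2539=-1.9806
k=1: u−w=-5.1970, u+w=-11.5990; √(b/2)=1.1269, √(2b)=2.2539; F=1.1269×(-5.197)=-5.8567, v=-11.5990/2.2539=-5.1462
k=2: u−w=13.5980, u+w=21.0940; √(b/2)=1.1269, √(2b)=2.2539; F=1.1269×13.598=15.3242, v=21.0940/2.2539=9.3589
k=3: u−w=-17.0100, u+w=-12.9480; √(b/2)=1.1269, √(2b)=2.2539; F=1.1269×(-17.01)=-19.1693, v=-12.9480/2.2539=-5.7447

0: F=-62.0810 v=-1.9806
1: F=-5.8567 v=-5.1462
2: F=15.3242 v=9.3589
3: F=-19.1693 v=-5.7447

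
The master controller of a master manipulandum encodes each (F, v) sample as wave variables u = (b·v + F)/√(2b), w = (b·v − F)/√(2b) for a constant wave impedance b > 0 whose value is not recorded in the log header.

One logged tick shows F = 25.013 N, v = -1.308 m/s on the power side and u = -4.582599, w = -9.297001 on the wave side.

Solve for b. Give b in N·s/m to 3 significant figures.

u + w = -13.879600;  u + w = √(2b)·v, so √(2b) = -13.879600/(-1.308) = 10.611315.
b = (√(2b))²/2 = 112.600006/2 = 56.300003.
(Check via u − w = 2F/√(2b): u − w = 4.714402, 2F/√(2b) = 4.714402.)

b = 56.3 N·s/m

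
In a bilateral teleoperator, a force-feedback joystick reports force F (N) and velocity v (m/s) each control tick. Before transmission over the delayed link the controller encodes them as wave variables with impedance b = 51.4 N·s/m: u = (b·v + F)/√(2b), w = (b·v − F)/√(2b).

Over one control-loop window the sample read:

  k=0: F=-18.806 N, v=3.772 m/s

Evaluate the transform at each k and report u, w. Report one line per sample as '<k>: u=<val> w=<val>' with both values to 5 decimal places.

k=0: b·v=51.4×3.772=193.88080; √(2b)=10.13903; u=(193.88080+(-18.806))/10.13903=17.26741, w=(193.88080−(-18.806))/10.13903=20.97703

0: u=17.26741 w=20.97703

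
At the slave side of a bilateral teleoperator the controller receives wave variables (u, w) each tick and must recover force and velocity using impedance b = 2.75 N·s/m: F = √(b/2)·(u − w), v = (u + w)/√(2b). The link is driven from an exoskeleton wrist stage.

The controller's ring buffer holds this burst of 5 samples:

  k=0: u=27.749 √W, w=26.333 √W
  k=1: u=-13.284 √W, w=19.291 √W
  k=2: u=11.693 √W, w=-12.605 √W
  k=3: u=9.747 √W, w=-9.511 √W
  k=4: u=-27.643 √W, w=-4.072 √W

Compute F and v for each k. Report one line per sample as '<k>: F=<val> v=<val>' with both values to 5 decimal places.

k=0: u−w=1.41600, u+w=54.08200; √(b/2)=1.17260, √(2b)=2.34521; F=1.17260×1.416=1.66041, v=54.08200/2.34521=23.06064
k=1: u−w=-32.57500, u+w=6.00700; √(b/2)=1.17260, √(2b)=2.34521; F=1.17260×(-32.575)=-38.19757, v=6.00700/2.34521=2.56139
k=2: u−w=24.29800, u+w=-0.91200; √(b/2)=1.17260, √(2b)=2.34521; F=1.17260×24.298=28.49193, v=-0.91200/2.34521=-0.38888
k=3: u−w=19.25800, u+w=0.23600; √(b/2)=1.17260, √(2b)=2.34521; F=1.17260×19.258=22.58201, v=0.23600/2.34521=0.10063
k=4: u−w=-23.57100, u+w=-31.71500; √(b/2)=1.17260, √(2b)=2.34521; F=1.17260×(-23.571)=-27.63945, v=-31.71500/2.34521=-13.52332

0: F=1.66041 v=23.06064
1: F=-38.19757 v=2.56139
2: F=28.49193 v=-0.38888
3: F=22.58201 v=0.10063
4: F=-27.63945 v=-13.52332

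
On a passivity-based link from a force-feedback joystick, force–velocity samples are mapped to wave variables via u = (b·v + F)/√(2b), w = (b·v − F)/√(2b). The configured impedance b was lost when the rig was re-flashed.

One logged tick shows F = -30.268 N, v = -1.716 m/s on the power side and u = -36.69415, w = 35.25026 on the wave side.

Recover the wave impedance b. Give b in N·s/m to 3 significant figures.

u + w = -1.44389;  u + w = √(2b)·v, so √(2b) = -1.44389/(-1.716) = 0.84143.
b = (√(2b))²/2 = 0.70800/2 = 0.35400.
(Check via u − w = 2F/√(2b): u − w = -71.94441, 2F/√(2b) = -71.94438.)

b = 0.354 N·s/m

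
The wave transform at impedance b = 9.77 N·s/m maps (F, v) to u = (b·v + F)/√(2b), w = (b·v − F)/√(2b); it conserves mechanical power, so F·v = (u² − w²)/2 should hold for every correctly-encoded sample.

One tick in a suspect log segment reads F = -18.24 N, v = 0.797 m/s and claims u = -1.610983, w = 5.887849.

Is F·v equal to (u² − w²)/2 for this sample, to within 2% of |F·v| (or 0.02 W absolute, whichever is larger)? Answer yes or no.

F·v = (-18.24)×0.797 = -14.537280 W.
(u² − w²)/2 = (2.595266 − 34.666766)/2 = -16.035750 W.
|Δ| = 1.498470;  2% of max(1, |F·v|) = 0.290746.

no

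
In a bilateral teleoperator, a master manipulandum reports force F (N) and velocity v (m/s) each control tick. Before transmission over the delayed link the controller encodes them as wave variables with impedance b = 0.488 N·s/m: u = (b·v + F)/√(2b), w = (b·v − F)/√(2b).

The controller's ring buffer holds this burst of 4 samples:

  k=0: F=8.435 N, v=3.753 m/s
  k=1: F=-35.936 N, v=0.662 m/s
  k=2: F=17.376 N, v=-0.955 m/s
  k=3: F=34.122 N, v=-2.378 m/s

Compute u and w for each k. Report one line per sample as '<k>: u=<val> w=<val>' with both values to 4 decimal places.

0: u=10.3919 w=-6.6842
1: u=-36.0481 w=36.7022
2: u=17.1166 w=-18.0601
3: u=33.3643 w=-35.7136

k=0: b·v=0.488×3.753=1.8315; √(2b)=0.9879; u=(1.8315+8.435)/0.9879=10.3919, w=(1.8315−8.435)/0.9879=-6.6842
k=1: b·v=0.488×0.662=0.3231; √(2b)=0.9879; u=(0.3231+(-35.936))/0.9879=-36.0481, w=(0.3231−(-35.936))/0.9879=36.7022
k=2: b·v=0.488×(-0.955)=-0.4660; √(2b)=0.9879; u=(-0.4660+17.376)/0.9879=17.1166, w=(-0.4660−17.376)/0.9879=-18.0601
k=3: b·v=0.488×(-2.378)=-1.1605; √(2b)=0.9879; u=(-1.1605+34.122)/0.9879=33.3643, w=(-1.1605−34.122)/0.9879=-35.7136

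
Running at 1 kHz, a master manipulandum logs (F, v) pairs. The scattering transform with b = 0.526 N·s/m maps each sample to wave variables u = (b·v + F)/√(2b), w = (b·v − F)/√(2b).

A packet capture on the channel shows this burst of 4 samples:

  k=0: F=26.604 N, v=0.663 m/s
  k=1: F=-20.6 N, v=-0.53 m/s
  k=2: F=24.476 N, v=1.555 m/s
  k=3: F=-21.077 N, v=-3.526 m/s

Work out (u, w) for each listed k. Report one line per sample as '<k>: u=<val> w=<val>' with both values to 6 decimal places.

0: u=26.278164 w=-25.598145
1: u=-20.356225 w=19.812620
2: u=24.660873 w=-23.065955
3: u=-22.357741 w=18.741227

k=0: b·v=0.526×0.663=0.348738; √(2b)=1.025671; u=(0.348738+26.604)/1.025671=26.278164, w=(0.348738−26.604)/1.025671=-25.598145
k=1: b·v=0.526×(-0.53)=-0.278780; √(2b)=1.025671; u=(-0.278780+(-20.6))/1.025671=-20.356225, w=(-0.278780−(-20.6))/1.025671=19.812620
k=2: b·v=0.526×1.555=0.817930; √(2b)=1.025671; u=(0.817930+24.476)/1.025671=24.660873, w=(0.817930−24.476)/1.025671=-23.065955
k=3: b·v=0.526×(-3.526)=-1.854676; √(2b)=1.025671; u=(-1.854676+(-21.077))/1.025671=-22.357741, w=(-1.854676−(-21.077))/1.025671=18.741227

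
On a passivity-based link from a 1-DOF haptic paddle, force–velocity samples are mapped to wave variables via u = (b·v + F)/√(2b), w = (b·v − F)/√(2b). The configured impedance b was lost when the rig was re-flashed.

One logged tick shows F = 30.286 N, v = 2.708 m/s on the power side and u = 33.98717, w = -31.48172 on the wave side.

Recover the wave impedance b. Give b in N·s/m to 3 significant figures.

b = 0.428 N·s/m

u + w = 2.5054;  u + w = √(2b)·v, so √(2b) = 2.5054/2.708 = 0.9252.
b = (√(2b))²/2 = 0.8560/2 = 0.4280.
(Check via u − w = 2F/√(2b): u − w = 65.4689, 2F/√(2b) = 65.4689.)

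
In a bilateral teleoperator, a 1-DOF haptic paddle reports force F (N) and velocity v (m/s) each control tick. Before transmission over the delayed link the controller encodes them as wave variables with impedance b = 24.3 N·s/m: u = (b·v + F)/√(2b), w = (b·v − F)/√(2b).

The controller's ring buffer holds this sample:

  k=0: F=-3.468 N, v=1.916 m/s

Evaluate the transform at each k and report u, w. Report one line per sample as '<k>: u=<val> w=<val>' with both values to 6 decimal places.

k=0: b·v=24.3×1.916=46.558800; √(2b)=6.971370; u=(46.558800+(-3.468))/6.971370=6.181109, w=(46.558800−(-3.468))/6.971370=7.176036

0: u=6.181109 w=7.176036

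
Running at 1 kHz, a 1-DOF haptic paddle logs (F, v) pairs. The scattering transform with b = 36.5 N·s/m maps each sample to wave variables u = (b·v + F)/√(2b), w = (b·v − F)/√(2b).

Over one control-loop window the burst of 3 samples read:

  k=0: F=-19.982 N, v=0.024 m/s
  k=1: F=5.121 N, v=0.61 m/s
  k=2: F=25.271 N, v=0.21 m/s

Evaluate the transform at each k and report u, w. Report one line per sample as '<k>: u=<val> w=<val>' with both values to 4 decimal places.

k=0: b·v=36.5×0.024=0.8760; √(2b)=8.5440; u=(0.8760+(-19.982))/8.5440=-2.2362, w=(0.8760−(-19.982))/8.5440=2.4412
k=1: b·v=36.5×0.61=22.2650; √(2b)=8.5440; u=(22.2650+5.121)/8.5440=3.2053, w=(22.2650−5.121)/8.5440=2.0066
k=2: b·v=36.5×0.21=7.6650; √(2b)=8.5440; u=(7.6650+25.271)/8.5440=3.8549, w=(7.6650−25.271)/8.5440=-2.0606

0: u=-2.2362 w=2.4412
1: u=3.2053 w=2.0066
2: u=3.8549 w=-2.0606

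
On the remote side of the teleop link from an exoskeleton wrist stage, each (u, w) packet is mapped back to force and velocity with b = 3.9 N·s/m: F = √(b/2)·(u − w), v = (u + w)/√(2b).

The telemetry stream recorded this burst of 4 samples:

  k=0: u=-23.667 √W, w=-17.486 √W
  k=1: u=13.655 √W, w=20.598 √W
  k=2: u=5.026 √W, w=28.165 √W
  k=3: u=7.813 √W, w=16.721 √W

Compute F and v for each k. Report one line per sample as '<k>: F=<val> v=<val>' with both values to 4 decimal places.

k=0: u−w=-6.1810, u+w=-41.1530; √(b/2)=1.3964, √(2b)=2.7928; F=1.3964×(-6.181)=-8.6313, v=-41.1530/2.7928=-14.7351
k=1: u−w=-6.9430, u+w=34.2530; √(b/2)=1.3964, √(2b)=2.7928; F=1.3964×(-6.943)=-9.6954, v=34.2530/2.7928=12.2645
k=2: u−w=-23.1390, u+w=33.1910; √(b/2)=1.3964, √(2b)=2.7928; F=1.3964×(-23.139)=-32.3119, v=33.1910/2.7928=11.8843
k=3: u−w=-8.9080, u+w=24.5340; √(b/2)=1.3964, √(2b)=2.7928; F=1.3964×(-8.908)=-12.4393, v=24.5340/2.7928=8.7846

0: F=-8.6313 v=-14.7351
1: F=-9.6954 v=12.2645
2: F=-32.3119 v=11.8843
3: F=-12.4393 v=8.7846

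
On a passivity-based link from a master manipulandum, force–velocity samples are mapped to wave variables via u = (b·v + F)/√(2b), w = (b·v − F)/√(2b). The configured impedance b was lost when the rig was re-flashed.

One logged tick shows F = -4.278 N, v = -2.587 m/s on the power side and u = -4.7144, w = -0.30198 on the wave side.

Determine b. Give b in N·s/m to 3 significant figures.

b = 1.88 N·s/m

u + w = -5.016380;  u + w = √(2b)·v, so √(2b) = -5.016380/(-2.587) = 1.939072.
b = (√(2b))²/2 = 3.760001/2 = 1.880001.
(Check via u − w = 2F/√(2b): u − w = -4.412420, 2F/√(2b) = -4.412419.)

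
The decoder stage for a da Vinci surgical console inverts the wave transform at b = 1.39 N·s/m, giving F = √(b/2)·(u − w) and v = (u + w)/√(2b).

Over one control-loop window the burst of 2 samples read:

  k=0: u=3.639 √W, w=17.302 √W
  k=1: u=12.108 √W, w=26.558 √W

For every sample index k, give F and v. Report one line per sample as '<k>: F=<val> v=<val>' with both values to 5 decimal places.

0: F=-11.39039 v=12.55958
1: F=-12.04648 v=23.19033

k=0: u−w=-13.66300, u+w=20.94100; √(b/2)=0.83367, √(2b)=1.66733; F=0.83367×(-13.663)=-11.39039, v=20.94100/1.66733=12.55958
k=1: u−w=-14.45000, u+w=38.66600; √(b/2)=0.83367, √(2b)=1.66733; F=0.83367×(-14.45)=-12.04648, v=38.66600/1.66733=23.19033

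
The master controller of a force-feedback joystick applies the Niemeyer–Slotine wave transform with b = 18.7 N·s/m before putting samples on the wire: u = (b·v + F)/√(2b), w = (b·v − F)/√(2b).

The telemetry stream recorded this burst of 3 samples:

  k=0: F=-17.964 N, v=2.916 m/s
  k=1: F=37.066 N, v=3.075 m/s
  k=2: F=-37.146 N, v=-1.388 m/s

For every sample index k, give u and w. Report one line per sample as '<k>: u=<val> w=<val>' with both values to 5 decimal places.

0: u=5.97905 w=11.85391
1: u=15.46360 w=3.34173
2: u=-10.31821 w=1.82983

k=0: b·v=18.7×2.916=54.52920; √(2b)=6.11555; u=(54.52920+(-17.964))/6.11555=5.97905, w=(54.52920−(-17.964))/6.11555=11.85391
k=1: b·v=18.7×3.075=57.50250; √(2b)=6.11555; u=(57.50250+37.066)/6.11555=15.46360, w=(57.50250−37.066)/6.11555=3.34173
k=2: b·v=18.7×(-1.388)=-25.95560; √(2b)=6.11555; u=(-25.95560+(-37.146))/6.11555=-10.31821, w=(-25.95560−(-37.146))/6.11555=1.82983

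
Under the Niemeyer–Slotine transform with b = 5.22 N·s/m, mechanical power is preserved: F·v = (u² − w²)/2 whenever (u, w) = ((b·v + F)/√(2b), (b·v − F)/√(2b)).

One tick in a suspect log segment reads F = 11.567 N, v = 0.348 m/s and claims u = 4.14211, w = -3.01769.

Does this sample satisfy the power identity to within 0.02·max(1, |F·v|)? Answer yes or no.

yes

F·v = 11.567×0.348 = 4.02532 W.
(u² − w²)/2 = (17.15708 − 9.10645)/2 = 4.02531 W.
|Δ| = 0.00000;  2% of max(1, |F·v|) = 0.08051.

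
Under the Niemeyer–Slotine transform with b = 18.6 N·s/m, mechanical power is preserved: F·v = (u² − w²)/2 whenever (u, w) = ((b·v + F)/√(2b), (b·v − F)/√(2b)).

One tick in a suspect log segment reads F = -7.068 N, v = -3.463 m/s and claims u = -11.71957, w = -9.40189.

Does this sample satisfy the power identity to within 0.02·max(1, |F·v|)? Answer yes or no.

yes

F·v = (-7.068)×(-3.463) = 24.4765 W.
(u² − w²)/2 = (137.3483 − 88.3955)/2 = 24.4764 W.
|Δ| = 0.0001;  2% of max(1, |F·v|) = 0.4895.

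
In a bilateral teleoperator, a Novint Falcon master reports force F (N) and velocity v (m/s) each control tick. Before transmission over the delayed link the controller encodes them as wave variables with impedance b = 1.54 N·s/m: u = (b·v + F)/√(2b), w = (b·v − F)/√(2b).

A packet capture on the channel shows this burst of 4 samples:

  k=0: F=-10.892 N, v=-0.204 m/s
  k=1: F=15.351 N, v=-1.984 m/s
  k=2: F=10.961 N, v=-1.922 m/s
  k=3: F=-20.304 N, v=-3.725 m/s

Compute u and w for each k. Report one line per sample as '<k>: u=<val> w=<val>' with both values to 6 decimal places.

0: u=-6.385302 w=6.027284
1: u=7.006091 w=-10.487997
2: u=4.559061 w=-7.932158
3: u=-14.837952 w=8.300603

k=0: b·v=1.54×(-0.204)=-0.314160; √(2b)=1.754993; u=(-0.314160+(-10.892))/1.754993=-6.385302, w=(-0.314160−(-10.892))/1.754993=6.027284
k=1: b·v=1.54×(-1.984)=-3.055360; √(2b)=1.754993; u=(-3.055360+15.351)/1.754993=7.006091, w=(-3.055360−15.351)/1.754993=-10.487997
k=2: b·v=1.54×(-1.922)=-2.959880; √(2b)=1.754993; u=(-2.959880+10.961)/1.754993=4.559061, w=(-2.959880−10.961)/1.754993=-7.932158
k=3: b·v=1.54×(-3.725)=-5.736500; √(2b)=1.754993; u=(-5.736500+(-20.304))/1.754993=-14.837952, w=(-5.736500−(-20.304))/1.754993=8.300603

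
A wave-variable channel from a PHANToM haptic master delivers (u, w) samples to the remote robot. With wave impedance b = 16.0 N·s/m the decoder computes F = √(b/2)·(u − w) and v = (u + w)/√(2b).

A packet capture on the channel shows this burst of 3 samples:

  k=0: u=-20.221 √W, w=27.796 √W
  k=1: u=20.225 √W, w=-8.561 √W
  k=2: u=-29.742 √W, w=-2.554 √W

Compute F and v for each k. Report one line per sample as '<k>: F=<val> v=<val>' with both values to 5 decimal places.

0: F=-135.81259 v=1.33908
1: F=81.41910 v=2.06192
2: F=-76.89928 v=-5.70918

k=0: u−w=-48.01700, u+w=7.57500; √(b/2)=2.82843, √(2b)=5.65685; F=2.82843×(-48.017)=-135.81259, v=7.57500/5.65685=1.33908
k=1: u−w=28.78600, u+w=11.66400; √(b/2)=2.82843, √(2b)=5.65685; F=2.82843×28.786=81.41910, v=11.66400/5.65685=2.06192
k=2: u−w=-27.18800, u+w=-32.29600; √(b/2)=2.82843, √(2b)=5.65685; F=2.82843×(-27.188)=-76.89928, v=-32.29600/5.65685=-5.70918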